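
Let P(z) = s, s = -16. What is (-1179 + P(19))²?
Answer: 1428025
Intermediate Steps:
P(z) = -16
(-1179 + P(19))² = (-1179 - 16)² = (-1195)² = 1428025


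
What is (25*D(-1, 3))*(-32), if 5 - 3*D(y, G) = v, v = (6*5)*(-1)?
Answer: -28000/3 ≈ -9333.3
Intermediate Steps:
v = -30 (v = 30*(-1) = -30)
D(y, G) = 35/3 (D(y, G) = 5/3 - ⅓*(-30) = 5/3 + 10 = 35/3)
(25*D(-1, 3))*(-32) = (25*(35/3))*(-32) = (875/3)*(-32) = -28000/3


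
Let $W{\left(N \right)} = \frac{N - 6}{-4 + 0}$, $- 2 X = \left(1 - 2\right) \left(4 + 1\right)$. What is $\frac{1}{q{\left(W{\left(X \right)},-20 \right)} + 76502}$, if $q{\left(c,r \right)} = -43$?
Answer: $\frac{1}{76459} \approx 1.3079 \cdot 10^{-5}$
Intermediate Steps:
$X = \frac{5}{2}$ ($X = - \frac{\left(1 - 2\right) \left(4 + 1\right)}{2} = - \frac{\left(-1\right) 5}{2} = \left(- \frac{1}{2}\right) \left(-5\right) = \frac{5}{2} \approx 2.5$)
$W{\left(N \right)} = \frac{3}{2} - \frac{N}{4}$ ($W{\left(N \right)} = \frac{-6 + N}{-4} = \left(-6 + N\right) \left(- \frac{1}{4}\right) = \frac{3}{2} - \frac{N}{4}$)
$\frac{1}{q{\left(W{\left(X \right)},-20 \right)} + 76502} = \frac{1}{-43 + 76502} = \frac{1}{76459}$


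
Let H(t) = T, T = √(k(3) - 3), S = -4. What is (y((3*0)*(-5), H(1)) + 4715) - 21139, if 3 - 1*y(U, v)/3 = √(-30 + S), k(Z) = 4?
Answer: -16415 - 3*I*√34 ≈ -16415.0 - 17.493*I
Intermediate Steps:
T = 1 (T = √(4 - 3) = √1 = 1)
H(t) = 1
y(U, v) = 9 - 3*I*√34 (y(U, v) = 9 - 3*√(-30 - 4) = 9 - 3*I*√34)
(y((3*0)*(-5), H(1)) + 4715) - 21139 = ((9 - 3*I*√34) + 4715) - 21139 = (4724 - 3*I*√34) - 21139 = -16415 - 3*I*√34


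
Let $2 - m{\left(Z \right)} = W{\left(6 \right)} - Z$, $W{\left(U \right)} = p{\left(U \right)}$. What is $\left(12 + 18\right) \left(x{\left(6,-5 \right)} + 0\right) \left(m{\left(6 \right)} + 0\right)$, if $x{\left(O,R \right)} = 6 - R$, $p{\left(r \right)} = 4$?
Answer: $1320$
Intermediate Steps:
$W{\left(U \right)} = 4$
$m{\left(Z \right)} = -2 + Z$ ($m{\left(Z \right)} = 2 - \left(4 - Z\right) = 2 + \left(-4 + Z\right) = -2 + Z$)
$\left(12 + 18\right) \left(x{\left(6,-5 \right)} + 0\right) \left(m{\left(6 \right)} + 0\right) = \left(12 + 18\right) \left(\left(6 - -5\right) + 0\right) \left(\left(-2 + 6\right) + 0\right) = 30 \left(\left(6 + 5\right) + 0\right) \left(4 + 0\right) = 30 \left(11 + 0\right) 4 = 30 \cdot 11 \cdot 4 = 330 \cdot 4 = 1320$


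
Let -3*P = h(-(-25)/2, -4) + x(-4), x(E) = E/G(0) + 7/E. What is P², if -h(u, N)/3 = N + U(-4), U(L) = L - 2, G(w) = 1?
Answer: 9409/144 ≈ 65.340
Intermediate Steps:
U(L) = -2 + L
x(E) = E + 7/E (x(E) = E/1 + 7/E = E*1 + 7/E = E + 7/E)
h(u, N) = 18 - 3*N (h(u, N) = -3*(N + (-2 - 4)) = -3*(N - 6) = -3*(-6 + N) = 18 - 3*N)
P = -97/12 (P = -((18 - 3*(-4)) + (-4 + 7/(-4)))/3 = -((18 + 12) + (-4 + 7*(-¼)))/3 = -(30 + (-4 - 7/4))/3 = -(30 - 23/4)/3 = -⅓*97/4 = -97/12 ≈ -8.0833)
P² = (-97/12)² = 9409/144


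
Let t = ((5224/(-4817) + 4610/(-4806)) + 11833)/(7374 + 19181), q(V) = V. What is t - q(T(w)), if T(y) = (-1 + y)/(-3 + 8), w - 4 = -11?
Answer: 628755553114/307380790305 ≈ 2.0455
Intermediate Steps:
w = -7 (w = 4 - 11 = -7)
T(y) = -⅕ + y/5 (T(y) = (-1 + y)/5 = (-1 + y)*(⅕) = -⅕ + y/5)
t = 136946288626/307380790305 (t = ((5224*(-1/4817) + 4610*(-1/4806)) + 11833)/26555 = ((-5224/4817 - 2305/2403) + 11833)*(1/26555) = (-23656457/11575251 + 11833)*(1/26555) = (136946288626/11575251)*(1/26555) = 136946288626/307380790305 ≈ 0.44553)
t - q(T(w)) = 136946288626/307380790305 - (-⅕ + (⅕)*(-7)) = 136946288626/307380790305 - (-⅕ - 7/5) = 136946288626/307380790305 - 1*(-8/5) = 136946288626/307380790305 + 8/5 = 628755553114/307380790305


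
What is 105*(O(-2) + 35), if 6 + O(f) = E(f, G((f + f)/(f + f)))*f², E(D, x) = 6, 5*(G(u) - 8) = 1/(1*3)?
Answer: 5565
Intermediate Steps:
G(u) = 121/15 (G(u) = 8 + 1/(5*((1*3))) = 8 + (⅕)/3 = 8 + (⅕)*(⅓) = 8 + 1/15 = 121/15)
O(f) = -6 + 6*f²
105*(O(-2) + 35) = 105*((-6 + 6*(-2)²) + 35) = 105*((-6 + 6*4) + 35) = 105*((-6 + 24) + 35) = 105*(18 + 35) = 105*53 = 5565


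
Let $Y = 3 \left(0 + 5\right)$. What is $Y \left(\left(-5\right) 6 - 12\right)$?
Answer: $-630$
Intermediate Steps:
$Y = 15$ ($Y = 3 \cdot 5 = 15$)
$Y \left(\left(-5\right) 6 - 12\right) = 15 \left(\left(-5\right) 6 - 12\right) = 15 \left(-30 - 12\right) = 15 \left(-42\right) = -630$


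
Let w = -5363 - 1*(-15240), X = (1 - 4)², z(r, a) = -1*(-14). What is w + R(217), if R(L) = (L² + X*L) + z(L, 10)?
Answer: 58933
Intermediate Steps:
z(r, a) = 14
X = 9 (X = (-3)² = 9)
R(L) = 14 + L² + 9*L (R(L) = (L² + 9*L) + 14 = 14 + L² + 9*L)
w = 9877 (w = -5363 + 15240 = 9877)
w + R(217) = 9877 + (14 + 217² + 9*217) = 9877 + (14 + 47089 + 1953) = 9877 + 49056 = 58933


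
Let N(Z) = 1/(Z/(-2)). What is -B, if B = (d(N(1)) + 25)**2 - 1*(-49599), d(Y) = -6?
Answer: -49960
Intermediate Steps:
N(Z) = -2/Z (N(Z) = 1/(Z*(-1/2)) = 1/(-Z/2) = -2/Z)
B = 49960 (B = (-6 + 25)**2 - 1*(-49599) = 19**2 + 49599 = 361 + 49599 = 49960)
-B = -1*49960 = -49960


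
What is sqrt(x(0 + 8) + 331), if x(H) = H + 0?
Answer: sqrt(339) ≈ 18.412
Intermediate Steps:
x(H) = H
sqrt(x(0 + 8) + 331) = sqrt((0 + 8) + 331) = sqrt(8 + 331) = sqrt(339)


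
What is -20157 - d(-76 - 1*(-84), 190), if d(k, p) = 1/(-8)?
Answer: -161255/8 ≈ -20157.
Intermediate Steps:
d(k, p) = -⅛
-20157 - d(-76 - 1*(-84), 190) = -20157 - 1*(-⅛) = -20157 + ⅛ = -161255/8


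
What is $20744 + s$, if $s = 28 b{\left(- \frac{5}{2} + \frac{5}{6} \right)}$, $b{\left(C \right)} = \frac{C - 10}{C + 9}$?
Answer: $\frac{227694}{11} \approx 20699.0$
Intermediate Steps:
$b{\left(C \right)} = \frac{-10 + C}{9 + C}$
$s = - \frac{490}{11}$ ($s = 28 \frac{-10 + \left(- \frac{5}{2} + \frac{5}{6}\right)}{9 + \left(- \frac{5}{2} + \frac{5}{6}\right)} = 28 \frac{-10 - \frac{5}{3}}{9 - \frac{5}{3}} = 28 \frac{1}{\frac{22}{3}} \left(- \frac{35}{3}\right) = 28 \cdot \frac{3}{22} \left(- \frac{35}{3}\right) = 28 \left(- \frac{35}{22}\right) = - \frac{490}{11} \approx -44.545$)
$20744 + s = 20744 - \frac{490}{11} = \frac{227694}{11}$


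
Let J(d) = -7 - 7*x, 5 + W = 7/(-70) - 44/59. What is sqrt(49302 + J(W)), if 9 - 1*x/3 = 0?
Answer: sqrt(49106) ≈ 221.60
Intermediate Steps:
W = -3449/590 (W = -5 + (7/(-70) - 44/59) = -5 + (7*(-1/70) - 44*1/59) = -5 + (-1/10 - 44/59) = -5 - 499/590 = -3449/590 ≈ -5.8458)
x = 27 (x = 27 - 3*0 = 27 + 0 = 27)
J(d) = -196 (J(d) = -7 - 7*27 = -7 - 189 = -196)
sqrt(49302 + J(W)) = sqrt(49302 - 196) = sqrt(49106)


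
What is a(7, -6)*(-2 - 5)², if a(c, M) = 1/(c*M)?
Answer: -7/6 ≈ -1.1667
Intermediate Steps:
a(c, M) = 1/(M*c)
a(7, -6)*(-2 - 5)² = (1/(-6*7))*(-2 - 5)² = -⅙*⅐*(-7)² = -1/42*49 = -7/6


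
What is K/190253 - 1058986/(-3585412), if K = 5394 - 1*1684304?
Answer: -2909054398731/341067694618 ≈ -8.5293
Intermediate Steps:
K = -1678910 (K = 5394 - 1684304 = -1678910)
K/190253 - 1058986/(-3585412) = -1678910/190253 - 1058986/(-3585412) = -1678910*1/190253 - 1058986*(-1/3585412) = -1678910/190253 + 529493/1792706 = -2909054398731/341067694618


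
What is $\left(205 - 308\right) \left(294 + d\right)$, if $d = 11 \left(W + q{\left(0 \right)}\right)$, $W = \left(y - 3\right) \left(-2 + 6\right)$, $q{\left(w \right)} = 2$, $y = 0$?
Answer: $-18952$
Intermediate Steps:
$W = -12$ ($W = \left(0 - 3\right) \left(-2 + 6\right) = \left(-3\right) 4 = -12$)
$d = -110$ ($d = 11 \left(-12 + 2\right) = 11 \left(-10\right) = -110$)
$\left(205 - 308\right) \left(294 + d\right) = \left(205 - 308\right) \left(294 - 110\right) = \left(-103\right) 184 = -18952$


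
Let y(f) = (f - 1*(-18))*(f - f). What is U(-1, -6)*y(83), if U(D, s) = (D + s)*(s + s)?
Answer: 0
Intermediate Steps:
U(D, s) = 2*s*(D + s) (U(D, s) = (D + s)*(2*s) = 2*s*(D + s))
y(f) = 0 (y(f) = (f + 18)*0 = (18 + f)*0 = 0)
U(-1, -6)*y(83) = (2*(-6)*(-1 - 6))*0 = (2*(-6)*(-7))*0 = 84*0 = 0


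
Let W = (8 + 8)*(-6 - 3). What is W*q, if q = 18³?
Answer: -839808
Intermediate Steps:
q = 5832
W = -144 (W = 16*(-9) = -144)
W*q = -144*5832 = -839808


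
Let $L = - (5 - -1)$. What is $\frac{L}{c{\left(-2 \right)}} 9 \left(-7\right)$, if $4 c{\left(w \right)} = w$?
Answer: $-756$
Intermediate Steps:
$c{\left(w \right)} = \frac{w}{4}$
$L = -6$ ($L = - (5 + 1) = \left(-1\right) 6 = -6$)
$\frac{L}{c{\left(-2 \right)}} 9 \left(-7\right) = - \frac{6}{\frac{1}{4} \left(-2\right)} 9 \left(-7\right) = - \frac{6}{- \frac{1}{2}} \cdot 9 \left(-7\right) = \left(-6\right) \left(-2\right) 9 \left(-7\right) = 12 \cdot 9 \left(-7\right) = 108 \left(-7\right) = -756$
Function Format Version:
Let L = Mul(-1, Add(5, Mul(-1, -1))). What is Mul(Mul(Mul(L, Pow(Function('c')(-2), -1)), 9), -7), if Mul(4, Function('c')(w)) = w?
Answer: -756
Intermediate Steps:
Function('c')(w) = Mul(Rational(1, 4), w)
L = -6 (L = Mul(-1, Add(5, 1)) = Mul(-1, 6) = -6)
Mul(Mul(Mul(L, Pow(Function('c')(-2), -1)), 9), -7) = Mul(Mul(Mul(-6, Pow(Mul(Rational(1, 4), -2), -1)), 9), -7) = Mul(Mul(Mul(-6, Pow(Rational(-1, 2), -1)), 9), -7) = Mul(Mul(Mul(-6, -2), 9), -7) = Mul(Mul(12, 9), -7) = Mul(108, -7) = -756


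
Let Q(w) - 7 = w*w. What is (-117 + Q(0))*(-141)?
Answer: 15510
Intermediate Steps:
Q(w) = 7 + w**2 (Q(w) = 7 + w*w = 7 + w**2)
(-117 + Q(0))*(-141) = (-117 + (7 + 0**2))*(-141) = (-117 + (7 + 0))*(-141) = (-117 + 7)*(-141) = -110*(-141) = 15510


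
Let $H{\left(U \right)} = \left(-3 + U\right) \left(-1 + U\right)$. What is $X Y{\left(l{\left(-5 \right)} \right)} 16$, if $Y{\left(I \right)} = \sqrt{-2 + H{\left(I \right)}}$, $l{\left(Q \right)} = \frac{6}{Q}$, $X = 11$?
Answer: $\frac{176 \sqrt{181}}{5} \approx 473.57$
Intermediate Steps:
$H{\left(U \right)} = \left(-1 + U\right) \left(-3 + U\right)$
$Y{\left(I \right)} = \sqrt{1 + I^{2} - 4 I}$ ($Y{\left(I \right)} = \sqrt{-2 + \left(3 + I^{2} - 4 I\right)} = \sqrt{1 + I^{2} - 4 I}$)
$X Y{\left(l{\left(-5 \right)} \right)} 16 = 11 \sqrt{1 + \left(\frac{6}{-5}\right)^{2} - 4 \frac{6}{-5}} \cdot 16 = 11 \sqrt{1 + \left(6 \left(- \frac{1}{5}\right)\right)^{2} - 4 \cdot 6 \left(- \frac{1}{5}\right)} 16 = 11 \sqrt{1 + \left(- \frac{6}{5}\right)^{2} - - \frac{24}{5}} \cdot 16 = 11 \sqrt{1 + \frac{36}{25} + \frac{24}{5}} \cdot 16 = 11 \sqrt{\frac{181}{25}} \cdot 16 = 11 \frac{\sqrt{181}}{5} \cdot 16 = \frac{11 \sqrt{181}}{5} \cdot 16 = \frac{176 \sqrt{181}}{5}$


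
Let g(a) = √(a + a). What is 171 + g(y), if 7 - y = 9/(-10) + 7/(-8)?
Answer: 171 + 3*√195/10 ≈ 175.19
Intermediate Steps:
y = 351/40 (y = 7 - (9/(-10) + 7/(-8)) = 7 - (9*(-⅒) + 7*(-⅛)) = 7 - (-9/10 - 7/8) = 7 - 1*(-71/40) = 7 + 71/40 = 351/40 ≈ 8.7750)
g(a) = √2*√a (g(a) = √(2*a) = √2*√a)
171 + g(y) = 171 + √2*√(351/40) = 171 + √2*(3*√390/20) = 171 + 3*√195/10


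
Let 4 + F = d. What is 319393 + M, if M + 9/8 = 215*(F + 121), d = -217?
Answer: 2383135/8 ≈ 2.9789e+5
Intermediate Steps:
F = -221 (F = -4 - 217 = -221)
M = -172009/8 (M = -9/8 + 215*(-221 + 121) = -9/8 + 215*(-100) = -9/8 - 21500 = -172009/8 ≈ -21501.)
319393 + M = 319393 - 172009/8 = 2383135/8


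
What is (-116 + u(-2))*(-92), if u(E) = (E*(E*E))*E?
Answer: 9200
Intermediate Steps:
u(E) = E⁴ (u(E) = (E*E²)*E = E³*E = E⁴)
(-116 + u(-2))*(-92) = (-116 + (-2)⁴)*(-92) = (-116 + 16)*(-92) = -100*(-92) = 9200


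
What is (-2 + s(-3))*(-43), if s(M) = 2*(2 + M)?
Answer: 172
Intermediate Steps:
s(M) = 4 + 2*M
(-2 + s(-3))*(-43) = (-2 + (4 + 2*(-3)))*(-43) = (-2 + (4 - 6))*(-43) = (-2 - 2)*(-43) = -4*(-43) = 172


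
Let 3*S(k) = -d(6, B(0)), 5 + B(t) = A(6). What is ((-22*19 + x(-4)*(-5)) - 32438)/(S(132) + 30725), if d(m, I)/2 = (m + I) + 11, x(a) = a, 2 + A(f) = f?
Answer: -98508/92143 ≈ -1.0691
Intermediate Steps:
A(f) = -2 + f
B(t) = -1 (B(t) = -5 + (-2 + 6) = -5 + 4 = -1)
d(m, I) = 22 + 2*I + 2*m (d(m, I) = 2*((m + I) + 11) = 2*((I + m) + 11) = 2*(11 + I + m) = 22 + 2*I + 2*m)
S(k) = -32/3 (S(k) = (-(22 + 2*(-1) + 2*6))/3 = (-(22 - 2 + 12))/3 = (-1*32)/3 = (1/3)*(-32) = -32/3)
((-22*19 + x(-4)*(-5)) - 32438)/(S(132) + 30725) = ((-22*19 - 4*(-5)) - 32438)/(-32/3 + 30725) = ((-418 + 20) - 32438)/(92143/3) = (-398 - 32438)*(3/92143) = -32836*3/92143 = -98508/92143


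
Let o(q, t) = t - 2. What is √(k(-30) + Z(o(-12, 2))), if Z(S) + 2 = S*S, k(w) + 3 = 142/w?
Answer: I*√2190/15 ≈ 3.1198*I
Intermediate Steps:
o(q, t) = -2 + t
k(w) = -3 + 142/w
Z(S) = -2 + S² (Z(S) = -2 + S*S = -2 + S²)
√(k(-30) + Z(o(-12, 2))) = √((-3 + 142/(-30)) + (-2 + (-2 + 2)²)) = √((-3 + 142*(-1/30)) + (-2 + 0²)) = √((-3 - 71/15) + (-2 + 0)) = √(-116/15 - 2) = √(-146/15) = I*√2190/15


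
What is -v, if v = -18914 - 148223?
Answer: 167137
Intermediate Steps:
v = -167137
-v = -1*(-167137) = 167137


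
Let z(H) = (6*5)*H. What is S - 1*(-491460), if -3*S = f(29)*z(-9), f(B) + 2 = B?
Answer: 493890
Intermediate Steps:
f(B) = -2 + B
z(H) = 30*H
S = 2430 (S = -(-2 + 29)*30*(-9)/3 = -9*(-270) = -⅓*(-7290) = 2430)
S - 1*(-491460) = 2430 - 1*(-491460) = 2430 + 491460 = 493890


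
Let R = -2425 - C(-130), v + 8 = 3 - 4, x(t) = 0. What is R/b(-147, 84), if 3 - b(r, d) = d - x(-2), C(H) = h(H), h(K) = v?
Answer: 2416/81 ≈ 29.827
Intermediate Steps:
v = -9 (v = -8 + (3 - 4) = -8 - 1 = -9)
h(K) = -9
C(H) = -9
b(r, d) = 3 - d (b(r, d) = 3 - (d - 1*0) = 3 - (d + 0) = 3 - d)
R = -2416 (R = -2425 - 1*(-9) = -2425 + 9 = -2416)
R/b(-147, 84) = -2416/(3 - 1*84) = -2416/(3 - 84) = -2416/(-81) = -2416*(-1/81) = 2416/81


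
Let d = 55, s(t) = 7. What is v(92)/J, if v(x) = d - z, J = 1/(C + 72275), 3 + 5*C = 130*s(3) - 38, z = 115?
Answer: -4346928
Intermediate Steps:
C = 869/5 (C = -3/5 + (130*7 - 38)/5 = -3/5 + (910 - 38)/5 = -3/5 + (1/5)*872 = -3/5 + 872/5 = 869/5 ≈ 173.80)
J = 5/362244 (J = 1/(869/5 + 72275) = 1/(362244/5) = 5/362244 ≈ 1.3803e-5)
v(x) = -60 (v(x) = 55 - 1*115 = 55 - 115 = -60)
v(92)/J = -60/5/362244 = -60*362244/5 = -4346928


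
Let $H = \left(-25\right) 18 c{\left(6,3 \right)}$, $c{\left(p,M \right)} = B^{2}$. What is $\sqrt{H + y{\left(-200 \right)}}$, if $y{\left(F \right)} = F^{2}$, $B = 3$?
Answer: $5 \sqrt{1438} \approx 189.6$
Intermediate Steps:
$c{\left(p,M \right)} = 9$ ($c{\left(p,M \right)} = 3^{2} = 9$)
$H = -4050$ ($H = \left(-25\right) 18 \cdot 9 = \left(-450\right) 9 = -4050$)
$\sqrt{H + y{\left(-200 \right)}} = \sqrt{-4050 + \left(-200\right)^{2}} = \sqrt{-4050 + 40000} = \sqrt{35950} = 5 \sqrt{1438}$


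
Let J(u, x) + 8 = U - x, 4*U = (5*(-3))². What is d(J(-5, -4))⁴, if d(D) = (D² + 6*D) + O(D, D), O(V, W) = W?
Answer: 6019751013050211921/65536 ≈ 9.1854e+13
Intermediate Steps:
U = 225/4 (U = (5*(-3))²/4 = (¼)*(-15)² = (¼)*225 = 225/4 ≈ 56.250)
J(u, x) = 193/4 - x (J(u, x) = -8 + (225/4 - x) = 193/4 - x)
d(D) = D² + 7*D (d(D) = (D² + 6*D) + D = D² + 7*D)
d(J(-5, -4))⁴ = ((193/4 - 1*(-4))*(7 + (193/4 - 1*(-4))))⁴ = ((193/4 + 4)*(7 + (193/4 + 4)))⁴ = (209*(7 + 209/4)/4)⁴ = ((209/4)*(237/4))⁴ = (49533/16)⁴ = 6019751013050211921/65536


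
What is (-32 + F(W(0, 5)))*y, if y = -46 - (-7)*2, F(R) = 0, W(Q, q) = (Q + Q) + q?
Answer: 1024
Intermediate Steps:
W(Q, q) = q + 2*Q (W(Q, q) = 2*Q + q = q + 2*Q)
y = -32 (y = -46 - 1*(-14) = -46 + 14 = -32)
(-32 + F(W(0, 5)))*y = (-32 + 0)*(-32) = -32*(-32) = 1024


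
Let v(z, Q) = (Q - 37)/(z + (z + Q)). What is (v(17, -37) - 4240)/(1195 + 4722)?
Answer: -12646/17751 ≈ -0.71241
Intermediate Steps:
v(z, Q) = (-37 + Q)/(Q + 2*z) (v(z, Q) = (-37 + Q)/(z + (Q + z)) = (-37 + Q)/(Q + 2*z))
(v(17, -37) - 4240)/(1195 + 4722) = ((-37 - 37)/(-37 + 2*17) - 4240)/(1195 + 4722) = (-74/(-37 + 34) - 4240)/5917 = (-74/(-3) - 4240)*(1/5917) = (-⅓*(-74) - 4240)*(1/5917) = (74/3 - 4240)*(1/5917) = -12646/3*1/5917 = -12646/17751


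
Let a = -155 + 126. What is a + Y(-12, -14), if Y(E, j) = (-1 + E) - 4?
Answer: -46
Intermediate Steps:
Y(E, j) = -5 + E
a = -29
a + Y(-12, -14) = -29 + (-5 - 12) = -29 - 17 = -46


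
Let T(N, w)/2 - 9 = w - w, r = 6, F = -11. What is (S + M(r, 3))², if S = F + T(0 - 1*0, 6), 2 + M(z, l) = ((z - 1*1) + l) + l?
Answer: 256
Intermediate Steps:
M(z, l) = -3 + z + 2*l (M(z, l) = -2 + (((z - 1*1) + l) + l) = -2 + (((z - 1) + l) + l) = -2 + (((-1 + z) + l) + l) = -2 + ((-1 + l + z) + l) = -2 + (-1 + z + 2*l) = -3 + z + 2*l)
T(N, w) = 18 (T(N, w) = 18 + 2*(w - w) = 18 + 2*0 = 18 + 0 = 18)
S = 7 (S = -11 + 18 = 7)
(S + M(r, 3))² = (7 + (-3 + 6 + 2*3))² = (7 + (-3 + 6 + 6))² = (7 + 9)² = 16² = 256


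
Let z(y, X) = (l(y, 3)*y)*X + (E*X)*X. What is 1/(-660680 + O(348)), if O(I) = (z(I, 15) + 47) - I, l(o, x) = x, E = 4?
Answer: -1/644421 ≈ -1.5518e-6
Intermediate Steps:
z(y, X) = 4*X² + 3*X*y (z(y, X) = (3*y)*X + (4*X)*X = 3*X*y + 4*X² = 4*X² + 3*X*y)
O(I) = 947 + 44*I (O(I) = (15*(3*I + 4*15) + 47) - I = (15*(3*I + 60) + 47) - I = (15*(60 + 3*I) + 47) - I = ((900 + 45*I) + 47) - I = (947 + 45*I) - I = 947 + 44*I)
1/(-660680 + O(348)) = 1/(-660680 + (947 + 44*348)) = 1/(-660680 + (947 + 15312)) = 1/(-660680 + 16259) = 1/(-644421) = -1/644421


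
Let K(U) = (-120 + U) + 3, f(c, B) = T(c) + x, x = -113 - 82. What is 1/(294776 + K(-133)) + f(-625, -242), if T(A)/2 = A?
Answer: -425590069/294526 ≈ -1445.0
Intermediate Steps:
T(A) = 2*A
x = -195
f(c, B) = -195 + 2*c (f(c, B) = 2*c - 195 = -195 + 2*c)
K(U) = -117 + U
1/(294776 + K(-133)) + f(-625, -242) = 1/(294776 + (-117 - 133)) + (-195 + 2*(-625)) = 1/(294776 - 250) + (-195 - 1250) = 1/294526 - 1445 = -425590069/294526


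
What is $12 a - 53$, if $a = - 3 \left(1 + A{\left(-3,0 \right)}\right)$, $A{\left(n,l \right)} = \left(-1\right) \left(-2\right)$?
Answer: $-161$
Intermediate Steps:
$A{\left(n,l \right)} = 2$
$a = -9$ ($a = - 3 \left(1 + 2\right) = \left(-3\right) 3 = -9$)
$12 a - 53 = 12 \left(-9\right) - 53 = -108 - 53 = -161$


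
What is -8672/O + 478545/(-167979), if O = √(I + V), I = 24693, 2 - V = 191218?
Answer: -159515/55993 + 8672*I*√166523/166523 ≈ -2.8488 + 21.251*I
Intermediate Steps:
V = -191216 (V = 2 - 1*191218 = 2 - 191218 = -191216)
O = I*√166523 (O = √(24693 - 191216) = √(-166523) = I*√166523 ≈ 408.07*I)
-8672/O + 478545/(-167979) = -8672*(-I*√166523/166523) + 478545/(-167979) = -(-8672)*I*√166523/166523 + 478545*(-1/167979) = 8672*I*√166523/166523 - 159515/55993 = -159515/55993 + 8672*I*√166523/166523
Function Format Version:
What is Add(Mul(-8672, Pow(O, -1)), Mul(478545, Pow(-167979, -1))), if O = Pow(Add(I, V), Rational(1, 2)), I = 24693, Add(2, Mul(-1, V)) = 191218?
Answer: Add(Rational(-159515, 55993), Mul(Rational(8672, 166523), I, Pow(166523, Rational(1, 2)))) ≈ Add(-2.8488, Mul(21.251, I))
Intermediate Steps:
V = -191216 (V = Add(2, Mul(-1, 191218)) = Add(2, -191218) = -191216)
O = Mul(I, Pow(166523, Rational(1, 2))) (O = Pow(Add(24693, -191216), Rational(1, 2)) = Pow(-166523, Rational(1, 2)) = Mul(I, Pow(166523, Rational(1, 2))) ≈ Mul(408.07, I))
Add(Mul(-8672, Pow(O, -1)), Mul(478545, Pow(-167979, -1))) = Add(Mul(-8672, Pow(Mul(I, Pow(166523, Rational(1, 2))), -1)), Mul(478545, Pow(-167979, -1))) = Add(Mul(-8672, Mul(Rational(-1, 166523), I, Pow(166523, Rational(1, 2)))), Mul(478545, Rational(-1, 167979))) = Add(Mul(Rational(8672, 166523), I, Pow(166523, Rational(1, 2))), Rational(-159515, 55993)) = Add(Rational(-159515, 55993), Mul(Rational(8672, 166523), I, Pow(166523, Rational(1, 2))))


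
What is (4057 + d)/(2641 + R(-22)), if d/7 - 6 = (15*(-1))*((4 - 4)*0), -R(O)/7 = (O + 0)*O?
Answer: -4099/747 ≈ -5.4873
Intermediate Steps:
R(O) = -7*O² (R(O) = -7*(O + 0)*O = -7*O*O = -7*O²)
d = 42 (d = 42 + 7*((15*(-1))*((4 - 4)*0)) = 42 + 7*(-0*0) = 42 + 7*(-15*0) = 42 + 7*0 = 42 + 0 = 42)
(4057 + d)/(2641 + R(-22)) = (4057 + 42)/(2641 - 7*(-22)²) = 4099/(2641 - 7*484) = 4099/(2641 - 3388) = 4099/(-747) = 4099*(-1/747) = -4099/747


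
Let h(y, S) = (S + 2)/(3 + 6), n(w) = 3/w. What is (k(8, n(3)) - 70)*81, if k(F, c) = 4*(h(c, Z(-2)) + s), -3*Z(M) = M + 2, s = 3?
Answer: -4626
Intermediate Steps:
Z(M) = -⅔ - M/3 (Z(M) = -(M + 2)/3 = -(2 + M)/3 = -⅔ - M/3)
h(y, S) = 2/9 + S/9 (h(y, S) = (2 + S)/9 = (2 + S)*(⅑) = 2/9 + S/9)
k(F, c) = 116/9 (k(F, c) = 4*((2/9 + (-⅔ - ⅓*(-2))/9) + 3) = 4*((2/9 + (-⅔ + ⅔)/9) + 3) = 4*((2/9 + (⅑)*0) + 3) = 4*((2/9 + 0) + 3) = 4*(2/9 + 3) = 4*(29/9) = 116/9)
(k(8, n(3)) - 70)*81 = (116/9 - 70)*81 = -514/9*81 = -4626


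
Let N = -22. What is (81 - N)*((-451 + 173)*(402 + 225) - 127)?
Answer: -17966599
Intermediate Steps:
(81 - N)*((-451 + 173)*(402 + 225) - 127) = (81 - 1*(-22))*((-451 + 173)*(402 + 225) - 127) = (81 + 22)*(-278*627 - 127) = 103*(-174306 - 127) = 103*(-174433) = -17966599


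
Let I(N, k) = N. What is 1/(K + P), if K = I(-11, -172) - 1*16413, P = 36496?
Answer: 1/20072 ≈ 4.9821e-5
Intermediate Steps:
K = -16424 (K = -11 - 1*16413 = -11 - 16413 = -16424)
1/(K + P) = 1/(-16424 + 36496) = 1/20072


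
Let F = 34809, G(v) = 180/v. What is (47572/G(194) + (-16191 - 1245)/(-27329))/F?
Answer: 63055401238/42808282245 ≈ 1.4730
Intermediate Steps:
(47572/G(194) + (-16191 - 1245)/(-27329))/F = (47572/((180/194)) + (-16191 - 1245)/(-27329))/34809 = (47572/((180*(1/194))) - 17436*(-1/27329))*(1/34809) = (47572/(90/97) + 17436/27329)*(1/34809) = (47572*(97/90) + 17436/27329)*(1/34809) = (2307242/45 + 17436/27329)*(1/34809) = (63055401238/1229805)*(1/34809) = 63055401238/42808282245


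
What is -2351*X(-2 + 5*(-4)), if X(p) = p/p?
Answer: -2351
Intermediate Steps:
X(p) = 1
-2351*X(-2 + 5*(-4)) = -2351*1 = -2351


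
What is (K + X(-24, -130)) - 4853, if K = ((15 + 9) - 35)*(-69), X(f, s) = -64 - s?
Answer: -4028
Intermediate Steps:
K = 759 (K = (24 - 35)*(-69) = -11*(-69) = 759)
(K + X(-24, -130)) - 4853 = (759 + (-64 - 1*(-130))) - 4853 = (759 + (-64 + 130)) - 4853 = (759 + 66) - 4853 = 825 - 4853 = -4028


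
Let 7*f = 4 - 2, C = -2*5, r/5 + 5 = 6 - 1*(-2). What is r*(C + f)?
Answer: -1020/7 ≈ -145.71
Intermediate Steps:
r = 15 (r = -25 + 5*(6 - 1*(-2)) = -25 + 5*(6 + 2) = -25 + 5*8 = -25 + 40 = 15)
C = -10
f = 2/7 (f = (4 - 2)/7 = (⅐)*2 = 2/7 ≈ 0.28571)
r*(C + f) = 15*(-10 + 2/7) = 15*(-68/7) = -1020/7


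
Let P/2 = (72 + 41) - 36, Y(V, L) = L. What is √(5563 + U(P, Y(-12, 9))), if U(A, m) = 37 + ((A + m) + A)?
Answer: √5917 ≈ 76.922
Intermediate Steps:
P = 154 (P = 2*((72 + 41) - 36) = 2*(113 - 36) = 2*77 = 154)
U(A, m) = 37 + m + 2*A (U(A, m) = 37 + (m + 2*A) = 37 + m + 2*A)
√(5563 + U(P, Y(-12, 9))) = √(5563 + (37 + 9 + 2*154)) = √(5563 + (37 + 9 + 308)) = √(5563 + 354) = √5917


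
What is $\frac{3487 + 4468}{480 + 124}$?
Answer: $\frac{7955}{604} \approx 13.171$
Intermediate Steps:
$\frac{3487 + 4468}{480 + 124} = \frac{7955}{604}$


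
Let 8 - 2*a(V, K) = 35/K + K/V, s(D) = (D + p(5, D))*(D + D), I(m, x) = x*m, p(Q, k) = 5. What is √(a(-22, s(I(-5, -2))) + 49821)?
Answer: √21706714590/660 ≈ 223.23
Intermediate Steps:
I(m, x) = m*x
s(D) = 2*D*(5 + D) (s(D) = (D + 5)*(D + D) = (5 + D)*(2*D) = 2*D*(5 + D))
a(V, K) = 4 - 35/(2*K) - K/(2*V) (a(V, K) = 4 - (35/K + K/V)/2 = 4 + (-35/(2*K) - K/(2*V)) = 4 - 35/(2*K) - K/(2*V))
√(a(-22, s(I(-5, -2))) + 49821) = √((4 - 35*1/(20*(5 - 5*(-2)))/2 - ½*2*(-5*(-2))*(5 - 5*(-2))/(-22)) + 49821) = √((4 - 35*1/(20*(5 + 10))/2 - ½*2*10*(5 + 10)*(-1/22)) + 49821) = √((4 - 35/(2*(2*10*15)) - ½*2*10*15*(-1/22)) + 49821) = √((4 - 35/2/300 - ½*300*(-1/22)) + 49821) = √((4 - 35/2*1/300 + 75/11) + 49821) = √((4 - 7/120 + 75/11) + 49821) = √(14203/1320 + 49821) = √(65777923/1320) = √21706714590/660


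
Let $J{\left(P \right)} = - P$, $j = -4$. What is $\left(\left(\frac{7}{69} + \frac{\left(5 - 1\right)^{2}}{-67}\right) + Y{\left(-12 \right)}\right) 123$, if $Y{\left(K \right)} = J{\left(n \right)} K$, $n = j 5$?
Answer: $- \frac{45516355}{1541} \approx -29537.0$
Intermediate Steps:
$n = -20$ ($n = \left(-4\right) 5 = -20$)
$Y{\left(K \right)} = 20 K$ ($Y{\left(K \right)} = \left(-1\right) \left(-20\right) K = 20 K$)
$\left(\left(\frac{7}{69} + \frac{\left(5 - 1\right)^{2}}{-67}\right) + Y{\left(-12 \right)}\right) 123 = \left(\left(\frac{7}{69} + \frac{\left(5 - 1\right)^{2}}{-67}\right) + 20 \left(-12\right)\right) 123 = \left(\left(7 \cdot \frac{1}{69} + 4^{2} \left(- \frac{1}{67}\right)\right) - 240\right) 123 = \left(\left(\frac{7}{69} + 16 \left(- \frac{1}{67}\right)\right) - 240\right) 123 = \left(\left(\frac{7}{69} - \frac{16}{67}\right) - 240\right) 123 = \left(- \frac{635}{4623} - 240\right) 123 = \left(- \frac{1110155}{4623}\right) 123 = - \frac{45516355}{1541}$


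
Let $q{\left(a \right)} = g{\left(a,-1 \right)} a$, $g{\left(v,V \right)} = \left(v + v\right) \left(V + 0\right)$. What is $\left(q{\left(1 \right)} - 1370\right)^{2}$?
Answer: $1882384$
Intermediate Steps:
$g{\left(v,V \right)} = 2 V v$ ($g{\left(v,V \right)} = 2 v V = 2 V v$)
$q{\left(a \right)} = - 2 a^{2}$ ($q{\left(a \right)} = 2 \left(-1\right) a a = - 2 a a = - 2 a^{2}$)
$\left(q{\left(1 \right)} - 1370\right)^{2} = \left(- 2 \cdot 1^{2} - 1370\right)^{2} = \left(\left(-2\right) 1 - 1370\right)^{2} = \left(-2 - 1370\right)^{2} = \left(-1372\right)^{2} = 1882384$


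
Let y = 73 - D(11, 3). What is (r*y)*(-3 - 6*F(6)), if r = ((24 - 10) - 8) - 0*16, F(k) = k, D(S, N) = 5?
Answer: -15912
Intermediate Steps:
y = 68 (y = 73 - 1*5 = 73 - 5 = 68)
r = 6 (r = (14 - 8) - 1*0 = 6 + 0 = 6)
(r*y)*(-3 - 6*F(6)) = (6*68)*(-3 - 6*6) = 408*(-3 - 36) = 408*(-39) = -15912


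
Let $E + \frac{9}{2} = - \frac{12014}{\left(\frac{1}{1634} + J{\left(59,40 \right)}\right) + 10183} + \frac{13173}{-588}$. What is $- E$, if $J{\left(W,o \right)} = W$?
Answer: $\frac{92093568813}{3280144084} \approx 28.076$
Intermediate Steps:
$E = - \frac{92093568813}{3280144084}$ ($E = - \frac{9}{2} - \left(\frac{4391}{196} + \frac{12014}{\left(\frac{1}{1634} + 59\right) + 10183}\right) = - \frac{9}{2} - \left(\frac{4391}{196} + \frac{12014}{\frac{96407}{1634} + 10183}\right) = - \frac{9}{2} - \left(\frac{4391}{196} + \frac{12014}{\frac{16735429}{1634}}\right) = - \frac{9}{2} - \frac{77332920435}{3280144084} = - \frac{92093568813}{3280144084} \approx -28.076$)
$- E = \left(-1\right) \left(- \frac{92093568813}{3280144084}\right) = \frac{92093568813}{3280144084}$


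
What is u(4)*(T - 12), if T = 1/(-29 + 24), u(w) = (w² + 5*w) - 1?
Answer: -427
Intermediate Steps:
u(w) = -1 + w² + 5*w
T = -⅕ (T = 1/(-5) = -⅕ ≈ -0.20000)
u(4)*(T - 12) = (-1 + 4² + 5*4)*(-⅕ - 12) = (-1 + 16 + 20)*(-61/5) = 35*(-61/5) = -427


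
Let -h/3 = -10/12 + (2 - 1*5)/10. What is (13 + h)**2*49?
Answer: 329476/25 ≈ 13179.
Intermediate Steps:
h = 17/5 (h = -3*(-10/12 + (2 - 1*5)/10) = -3*(-10*1/12 + (2 - 5)*(1/10)) = -3*(-5/6 - 3*1/10) = -3*(-5/6 - 3/10) = -3*(-17/15) = 17/5 ≈ 3.4000)
(13 + h)**2*49 = (13 + 17/5)**2*49 = (82/5)**2*49 = (6724/25)*49 = 329476/25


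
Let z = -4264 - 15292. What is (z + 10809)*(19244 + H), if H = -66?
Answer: -167749966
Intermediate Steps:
z = -19556
(z + 10809)*(19244 + H) = (-19556 + 10809)*(19244 - 66) = -8747*19178 = -167749966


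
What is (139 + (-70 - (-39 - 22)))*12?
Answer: 1560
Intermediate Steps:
(139 + (-70 - (-39 - 22)))*12 = (139 + (-70 - 1*(-61)))*12 = (139 + (-70 + 61))*12 = (139 - 9)*12 = 130*12 = 1560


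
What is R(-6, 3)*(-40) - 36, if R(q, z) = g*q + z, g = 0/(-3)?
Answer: -156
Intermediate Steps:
g = 0 (g = 0*(-⅓) = 0)
R(q, z) = z (R(q, z) = 0*q + z = 0 + z = z)
R(-6, 3)*(-40) - 36 = 3*(-40) - 36 = -120 - 36 = -156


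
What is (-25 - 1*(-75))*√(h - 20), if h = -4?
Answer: 100*I*√6 ≈ 244.95*I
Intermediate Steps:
(-25 - 1*(-75))*√(h - 20) = (-25 - 1*(-75))*√(-4 - 20) = (-25 + 75)*√(-24) = 50*(2*I*√6) = 100*I*√6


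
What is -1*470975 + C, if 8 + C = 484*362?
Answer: -295775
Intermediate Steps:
C = 175200 (C = -8 + 484*362 = -8 + 175208 = 175200)
-1*470975 + C = -1*470975 + 175200 = -470975 + 175200 = -295775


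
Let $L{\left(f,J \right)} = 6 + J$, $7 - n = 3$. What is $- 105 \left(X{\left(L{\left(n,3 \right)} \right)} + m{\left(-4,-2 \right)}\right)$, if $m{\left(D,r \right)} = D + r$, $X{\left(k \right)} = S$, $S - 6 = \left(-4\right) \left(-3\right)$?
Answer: $-1260$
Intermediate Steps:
$n = 4$ ($n = 7 - 3 = 4$)
$S = 18$ ($S = 6 - -12 = 6 + 12 = 18$)
$X{\left(k \right)} = 18$
$- 105 \left(X{\left(L{\left(n,3 \right)} \right)} + m{\left(-4,-2 \right)}\right) = - 105 \left(18 - 6\right) = \left(-105\right) 12 = -1260$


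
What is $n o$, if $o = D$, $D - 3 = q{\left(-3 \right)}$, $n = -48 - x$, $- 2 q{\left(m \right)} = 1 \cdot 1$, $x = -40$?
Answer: $-20$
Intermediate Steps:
$q{\left(m \right)} = - \frac{1}{2}$ ($q{\left(m \right)} = - \frac{1 \cdot 1}{2} = \left(- \frac{1}{2}\right) 1 = - \frac{1}{2}$)
$n = -8$ ($n = -48 - -40 = -48 + 40 = -8$)
$D = \frac{5}{2}$ ($D = 3 - \frac{1}{2} = \frac{5}{2} \approx 2.5$)
$o = \frac{5}{2} \approx 2.5$
$n o = \left(-8\right) \frac{5}{2} = -20$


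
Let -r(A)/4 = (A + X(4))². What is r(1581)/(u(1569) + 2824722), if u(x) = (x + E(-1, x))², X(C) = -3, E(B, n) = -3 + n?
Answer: -1106704/1405883 ≈ -0.78720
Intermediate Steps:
r(A) = -4*(-3 + A)² (r(A) = -4*(A - 3)² = -4*(-3 + A)²)
u(x) = (-3 + 2*x)² (u(x) = (x + (-3 + x))² = (-3 + 2*x)²)
r(1581)/(u(1569) + 2824722) = (-4*(-3 + 1581)²)/((-3 + 2*1569)² + 2824722) = (-4*1578²)/((-3 + 3138)² + 2824722) = (-4*2490084)/(3135² + 2824722) = -9960336/(9828225 + 2824722) = -9960336/12652947 = -9960336*1/12652947 = -1106704/1405883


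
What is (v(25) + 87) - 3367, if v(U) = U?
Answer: -3255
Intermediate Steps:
(v(25) + 87) - 3367 = (25 + 87) - 3367 = 112 - 3367 = -3255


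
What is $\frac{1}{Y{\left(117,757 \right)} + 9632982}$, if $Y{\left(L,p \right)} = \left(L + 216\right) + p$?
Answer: $\frac{1}{9634072} \approx 1.038 \cdot 10^{-7}$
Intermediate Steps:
$Y{\left(L,p \right)} = 216 + L + p$ ($Y{\left(L,p \right)} = \left(216 + L\right) + p = 216 + L + p$)
$\frac{1}{Y{\left(117,757 \right)} + 9632982} = \frac{1}{\left(216 + 117 + 757\right) + 9632982} = \frac{1}{1090 + 9632982} = \frac{1}{9634072}$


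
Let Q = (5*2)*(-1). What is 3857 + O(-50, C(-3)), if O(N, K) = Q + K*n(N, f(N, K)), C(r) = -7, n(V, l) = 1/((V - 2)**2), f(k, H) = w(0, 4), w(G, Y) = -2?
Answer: 10402281/2704 ≈ 3847.0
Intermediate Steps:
Q = -10 (Q = 10*(-1) = -10)
f(k, H) = -2
n(V, l) = (-2 + V)**(-2) (n(V, l) = 1/((-2 + V)**2) = (-2 + V)**(-2))
O(N, K) = -10 + K/(-2 + N)**2
3857 + O(-50, C(-3)) = 3857 + (-10 - 7/(-2 - 50)**2) = 3857 + (-10 - 7/(-52)**2) = 3857 + (-10 - 7*1/2704) = 3857 + (-10 - 7/2704) = 3857 - 27047/2704 = 10402281/2704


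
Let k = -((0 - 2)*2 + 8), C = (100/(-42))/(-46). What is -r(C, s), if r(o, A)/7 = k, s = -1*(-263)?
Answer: 28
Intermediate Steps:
C = 25/483 (C = (100*(-1/42))*(-1/46) = -50/21*(-1/46) = 25/483 ≈ 0.051760)
s = 263
k = -4 (k = -(-2*2 + 8) = -(-4 + 8) = -1*4 = -4)
r(o, A) = -28 (r(o, A) = 7*(-4) = -28)
-r(C, s) = -1*(-28) = 28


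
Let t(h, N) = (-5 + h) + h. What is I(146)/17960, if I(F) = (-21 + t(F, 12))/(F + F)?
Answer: 133/2622160 ≈ 5.0722e-5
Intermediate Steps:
t(h, N) = -5 + 2*h
I(F) = (-26 + 2*F)/(2*F) (I(F) = (-21 + (-5 + 2*F))/(F + F) = (-26 + 2*F)/((2*F)) = (-26 + 2*F)*(1/(2*F)) = (-26 + 2*F)/(2*F))
I(146)/17960 = ((-13 + 146)/146)/17960 = ((1/146)*133)*(1/17960) = (133/146)*(1/17960) = 133/2622160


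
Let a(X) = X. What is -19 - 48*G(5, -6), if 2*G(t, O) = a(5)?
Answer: -139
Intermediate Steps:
G(t, O) = 5/2 (G(t, O) = (½)*5 = 5/2)
-19 - 48*G(5, -6) = -19 - 48*5/2 = -19 - 120 = -139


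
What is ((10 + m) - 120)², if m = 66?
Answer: 1936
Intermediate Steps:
((10 + m) - 120)² = ((10 + 66) - 120)² = (76 - 120)² = (-44)² = 1936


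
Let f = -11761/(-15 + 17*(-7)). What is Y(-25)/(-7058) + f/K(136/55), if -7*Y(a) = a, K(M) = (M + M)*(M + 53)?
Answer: 877469212975/2747043954144 ≈ 0.31942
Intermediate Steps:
K(M) = 2*M*(53 + M) (K(M) = (2*M)*(53 + M) = 2*M*(53 + M))
Y(a) = -a/7
f = 11761/134 (f = -11761/(-15 - 119) = -11761/(-134) = -11761*(-1/134) = 11761/134 ≈ 87.769)
Y(-25)/(-7058) + f/K(136/55) = -⅐*(-25)/(-7058) + 11761/(134*((2*(136/55)*(53 + 136/55)))) = (25/7)*(-1/7058) + 11761/(134*((2*(136*(1/55))*(53 + 136*(1/55))))) = -25/49406 + 11761/(134*((2*(136/55)*(53 + 136/55)))) = -25/49406 + 11761/(134*((2*(136/55)*(3051/55)))) = -25/49406 + 11761/(134*(829872/3025)) = -25/49406 + (11761/134)*(3025/829872) = -25/49406 + 35577025/111202848 = 877469212975/2747043954144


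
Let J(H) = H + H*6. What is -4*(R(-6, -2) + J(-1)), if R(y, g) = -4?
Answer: 44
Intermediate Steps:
J(H) = 7*H (J(H) = H + 6*H = 7*H)
-4*(R(-6, -2) + J(-1)) = -4*(-4 + 7*(-1)) = -4*(-4 - 7) = -4*(-11) = 44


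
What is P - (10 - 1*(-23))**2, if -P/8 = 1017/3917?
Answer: -4273749/3917 ≈ -1091.1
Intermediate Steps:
P = -8136/3917 ≈ -2.0771
P - (10 - 1*(-23))**2 = -8136/3917 - (10 - 1*(-23))**2 = -8136/3917 - (10 + 23)**2 = -8136/3917 - 1*33**2 = -8136/3917 - 1*1089 = -8136/3917 - 1089 = -4273749/3917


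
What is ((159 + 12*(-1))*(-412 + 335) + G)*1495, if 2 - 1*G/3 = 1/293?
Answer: -4955494440/293 ≈ -1.6913e+7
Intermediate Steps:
G = 1755/293 (G = 6 - 3/293 = 1755/293 ≈ 5.9898)
((159 + 12*(-1))*(-412 + 335) + G)*1495 = ((159 + 12*(-1))*(-412 + 335) + 1755/293)*1495 = ((159 - 12)*(-77) + 1755/293)*1495 = (147*(-77) + 1755/293)*1495 = (-11319 + 1755/293)*1495 = -3314712/293*1495 = -4955494440/293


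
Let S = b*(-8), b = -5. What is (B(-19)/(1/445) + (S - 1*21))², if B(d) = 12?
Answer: 28718881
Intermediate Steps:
S = 40 (S = -5*(-8) = 40)
(B(-19)/(1/445) + (S - 1*21))² = (12/(1/445) + (40 - 1*21))² = (12/(1/445) + (40 - 21))² = (12*445 + 19)² = (5340 + 19)² = 5359² = 28718881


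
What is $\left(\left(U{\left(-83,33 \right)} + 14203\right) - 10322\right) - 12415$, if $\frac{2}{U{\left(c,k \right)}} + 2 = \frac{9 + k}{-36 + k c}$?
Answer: $- \frac{7954613}{932} \approx -8535.0$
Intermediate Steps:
$U{\left(c,k \right)} = \frac{2}{-2 + \frac{9 + k}{-36 + c k}}$ ($U{\left(c,k \right)} = \frac{2}{-2 + \frac{9 + k}{-36 + k c}} = \frac{2}{-2 + \frac{9 + k}{-36 + c k}}$)
$\left(\left(U{\left(-83,33 \right)} + 14203\right) - 10322\right) - 12415 = \left(\left(\frac{2 \left(-36 - 2739\right)}{81 + 33 - \left(-166\right) 33} + 14203\right) - 10322\right) - 12415 = \left(\left(\frac{2 \left(-36 - 2739\right)}{81 + 33 + 5478} + 14203\right) - 10322\right) - 12415 = \left(\left(2 \cdot \frac{1}{5592} \left(-2775\right) + 14203\right) - 10322\right) - 12415 = \left(\left(- \frac{925}{932} + 14203\right) - 10322\right) - 12415 = \left(\frac{13236271}{932} - 10322\right) - 12415 = \frac{3616167}{932} - 12415 = - \frac{7954613}{932}$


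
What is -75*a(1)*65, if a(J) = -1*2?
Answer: 9750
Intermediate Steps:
a(J) = -2
-75*a(1)*65 = -75*(-2)*65 = 150*65 = 9750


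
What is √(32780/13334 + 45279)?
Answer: √2012710517161/6667 ≈ 212.79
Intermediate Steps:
√(32780/13334 + 45279) = √(32780*(1/13334) + 45279) = √(16390/6667 + 45279) = √(301891483/6667) = √2012710517161/6667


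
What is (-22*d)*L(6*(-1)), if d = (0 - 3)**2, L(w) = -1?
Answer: 198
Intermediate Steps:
d = 9 (d = (-3)**2 = 9)
(-22*d)*L(6*(-1)) = -22*9*(-1) = -198*(-1) = 198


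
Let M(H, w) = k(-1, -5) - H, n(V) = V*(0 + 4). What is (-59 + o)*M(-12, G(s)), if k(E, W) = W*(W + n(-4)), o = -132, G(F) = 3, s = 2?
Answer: -22347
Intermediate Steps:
n(V) = 4*V (n(V) = V*4 = 4*V)
k(E, W) = W*(-16 + W) (k(E, W) = W*(W + 4*(-4)) = W*(W - 16) = W*(-16 + W))
M(H, w) = 105 - H (M(H, w) = -5*(-16 - 5) - H = -5*(-21) - H = 105 - H)
(-59 + o)*M(-12, G(s)) = (-59 - 132)*(105 - 1*(-12)) = -191*(105 + 12) = -191*117 = -22347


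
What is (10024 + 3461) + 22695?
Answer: 36180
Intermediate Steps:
(10024 + 3461) + 22695 = 13485 + 22695 = 36180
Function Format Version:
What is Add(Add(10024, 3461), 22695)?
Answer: 36180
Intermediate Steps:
Add(Add(10024, 3461), 22695) = Add(13485, 22695) = 36180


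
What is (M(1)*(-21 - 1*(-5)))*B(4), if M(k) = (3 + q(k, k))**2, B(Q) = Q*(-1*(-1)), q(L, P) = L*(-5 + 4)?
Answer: -256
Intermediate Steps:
q(L, P) = -L (q(L, P) = L*(-1) = -L)
B(Q) = Q (B(Q) = Q*1 = Q)
M(k) = (3 - k)**2
(M(1)*(-21 - 1*(-5)))*B(4) = ((-3 + 1)**2*(-21 - 1*(-5)))*4 = ((-2)**2*(-21 + 5))*4 = (4*(-16))*4 = -64*4 = -256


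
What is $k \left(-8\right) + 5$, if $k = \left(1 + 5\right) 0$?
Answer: $5$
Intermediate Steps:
$k = 0$ ($k = 6 \cdot 0 = 0$)
$k \left(-8\right) + 5 = 0 \left(-8\right) + 5 = 0 + 5 = 5$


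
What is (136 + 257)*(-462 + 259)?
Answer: -79779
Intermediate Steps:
(136 + 257)*(-462 + 259) = 393*(-203) = -79779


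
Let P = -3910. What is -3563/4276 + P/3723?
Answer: -1763777/936444 ≈ -1.8835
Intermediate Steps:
-3563/4276 + P/3723 = -3563/4276 - 3910/3723 = -3563*1/4276 - 3910*1/3723 = -3563/4276 - 230/219 = -1763777/936444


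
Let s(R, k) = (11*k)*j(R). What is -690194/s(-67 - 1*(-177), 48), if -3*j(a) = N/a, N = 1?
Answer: 1725485/4 ≈ 4.3137e+5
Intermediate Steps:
j(a) = -1/(3*a)
s(R, k) = -11*k/(3*R) (s(R, k) = (11*k)*(-1/(3*R)) = -11*k/(3*R))
-690194/s(-67 - 1*(-177), 48) = -690194/((-11/3*48/(-67 - 1*(-177)))) = -690194/((-11/3*48/(-67 + 177))) = -690194/((-11/3*48/110)) = -690194/((-11/3*48*1/110)) = -690194/(-8/5) = -690194*(-5/8) = 1725485/4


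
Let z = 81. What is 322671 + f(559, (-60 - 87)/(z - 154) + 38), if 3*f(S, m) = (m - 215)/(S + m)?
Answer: 7054876615/21864 ≈ 3.2267e+5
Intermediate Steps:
f(S, m) = (-215 + m)/(3*(S + m)) (f(S, m) = ((m - 215)/(S + m))/3 = ((-215 + m)/(S + m))/3 = (-215 + m)/(3*(S + m)))
322671 + f(559, (-60 - 87)/(z - 154) + 38) = 322671 + (-215 + ((-60 - 87)/(81 - 154) + 38))/(3*(559 + ((-60 - 87)/(81 - 154) + 38))) = 322671 + (-215 + (-147/(-73) + 38))/(3*(559 + (-147/(-73) + 38))) = 322671 + (-215 + (-147*(-1/73) + 38))/(3*(559 + (-147*(-1/73) + 38))) = 322671 + (-215 + (147/73 + 38))/(3*(559 + (147/73 + 38))) = 322671 + (-215 + 2921/73)/(3*(559 + 2921/73)) = 322671 + (1/3)*(-12774/73)/(43728/73) = 322671 + (1/3)*(73/43728)*(-12774/73) = 322671 - 2129/21864 = 7054876615/21864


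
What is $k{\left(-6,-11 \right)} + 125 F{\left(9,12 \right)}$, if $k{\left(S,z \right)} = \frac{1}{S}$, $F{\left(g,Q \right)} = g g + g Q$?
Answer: $\frac{141749}{6} \approx 23625.0$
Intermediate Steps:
$F{\left(g,Q \right)} = g^{2} + Q g$
$k{\left(-6,-11 \right)} + 125 F{\left(9,12 \right)} = \frac{1}{-6} + 125 \cdot 9 \left(12 + 9\right) = - \frac{1}{6} + 125 \cdot 9 \cdot 21 = - \frac{1}{6} + 125 \cdot 189 = - \frac{1}{6} + 23625 = \frac{141749}{6}$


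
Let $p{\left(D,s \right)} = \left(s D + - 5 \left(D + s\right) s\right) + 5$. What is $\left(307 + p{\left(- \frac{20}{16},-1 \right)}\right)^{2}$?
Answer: $91204$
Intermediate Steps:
$p{\left(D,s \right)} = 5 + D s + s \left(- 5 D - 5 s\right)$ ($p{\left(D,s \right)} = \left(D s + \left(- 5 D - 5 s\right) s\right) + 5 = \left(D s + s \left(- 5 D - 5 s\right)\right) + 5 = 5 + D s + s \left(- 5 D - 5 s\right)$)
$\left(307 + p{\left(- \frac{20}{16},-1 \right)}\right)^{2} = \left(307 - \left(-5 + 5 + 4 \left(- \frac{20}{16}\right) \left(-1\right)\right)\right)^{2} = \left(307 - 4 \left(\left(-20\right) \frac{1}{16}\right) \left(-1\right)\right)^{2} = \left(307 - 5\right)^{2} = 302^{2} = 91204$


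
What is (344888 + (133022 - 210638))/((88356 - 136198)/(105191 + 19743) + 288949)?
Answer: 8347840012/9024876631 ≈ 0.92498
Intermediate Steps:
(344888 + (133022 - 210638))/((88356 - 136198)/(105191 + 19743) + 288949) = (344888 - 77616)/(-47842/124934 + 288949) = 267272/(-47842*1/124934 + 288949) = 267272/(-23921/62467 + 288949) = 267272/(18049753262/62467) = 267272*(62467/18049753262) = 8347840012/9024876631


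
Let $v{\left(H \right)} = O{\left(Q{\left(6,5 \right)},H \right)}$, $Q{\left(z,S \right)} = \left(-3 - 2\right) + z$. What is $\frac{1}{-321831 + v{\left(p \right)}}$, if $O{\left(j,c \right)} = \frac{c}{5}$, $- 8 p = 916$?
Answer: $- \frac{10}{3218539} \approx -3.107 \cdot 10^{-6}$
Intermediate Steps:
$Q{\left(z,S \right)} = -5 + z$
$p = - \frac{229}{2}$ ($p = \left(- \frac{1}{8}\right) 916 = - \frac{229}{2} \approx -114.5$)
$O{\left(j,c \right)} = \frac{c}{5}$ ($O{\left(j,c \right)} = c \frac{1}{5} = \frac{c}{5}$)
$v{\left(H \right)} = \frac{H}{5}$
$\frac{1}{-321831 + v{\left(p \right)}} = \frac{1}{-321831 + \frac{1}{5} \left(- \frac{229}{2}\right)} = \frac{1}{-321831 - \frac{229}{10}} = \frac{1}{- \frac{3218539}{10}} = - \frac{10}{3218539}$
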